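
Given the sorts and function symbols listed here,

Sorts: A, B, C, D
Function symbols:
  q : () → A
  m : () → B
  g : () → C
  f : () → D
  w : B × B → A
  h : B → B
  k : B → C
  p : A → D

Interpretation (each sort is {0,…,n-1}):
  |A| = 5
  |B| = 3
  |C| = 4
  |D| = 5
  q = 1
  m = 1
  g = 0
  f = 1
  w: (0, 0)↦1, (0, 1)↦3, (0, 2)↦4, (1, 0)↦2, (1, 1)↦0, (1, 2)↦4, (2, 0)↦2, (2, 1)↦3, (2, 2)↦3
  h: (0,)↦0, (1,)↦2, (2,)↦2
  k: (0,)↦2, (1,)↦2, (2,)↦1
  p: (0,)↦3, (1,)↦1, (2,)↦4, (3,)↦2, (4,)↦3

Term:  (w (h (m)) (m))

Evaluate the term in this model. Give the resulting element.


value = 3

  m = 1
  (h (m)) = h(1,) = 2
  m = 1
  (w (h (m)) (m)) = w(2, 1) = 3


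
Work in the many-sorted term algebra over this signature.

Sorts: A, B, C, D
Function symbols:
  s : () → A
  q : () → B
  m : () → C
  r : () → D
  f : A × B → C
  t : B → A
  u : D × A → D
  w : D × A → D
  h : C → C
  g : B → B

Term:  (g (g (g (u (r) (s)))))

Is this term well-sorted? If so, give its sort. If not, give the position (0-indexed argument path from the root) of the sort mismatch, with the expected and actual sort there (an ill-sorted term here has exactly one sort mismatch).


ill-sorted at position [0, 0, 0]: expected B, got D

        (r) : D
        (s) : A
      (u (r) (s)) : D
    (g (u (r) (s))) : ✗ arg 0 at [0, 0, 0] has sort D, expected B


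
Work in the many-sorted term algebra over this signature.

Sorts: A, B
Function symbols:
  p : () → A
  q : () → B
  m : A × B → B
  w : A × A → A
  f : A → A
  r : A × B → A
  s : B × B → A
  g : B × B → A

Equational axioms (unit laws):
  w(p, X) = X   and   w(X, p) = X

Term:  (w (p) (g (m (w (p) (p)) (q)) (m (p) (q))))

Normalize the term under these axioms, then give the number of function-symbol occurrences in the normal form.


size = 7

1. (w (p) (g (m (w (p) (p)) (q)) (m (p) (q))))  →  (g (m (w (p) (p)) (q)) (m (p) (q)))
2. (g (m (w (p) (p)) (q)) (m (p) (q)))  →  (g (m (p) (q)) (m (p) (q)))
normal form: (g (m (p) (q)) (m (p) (q)))


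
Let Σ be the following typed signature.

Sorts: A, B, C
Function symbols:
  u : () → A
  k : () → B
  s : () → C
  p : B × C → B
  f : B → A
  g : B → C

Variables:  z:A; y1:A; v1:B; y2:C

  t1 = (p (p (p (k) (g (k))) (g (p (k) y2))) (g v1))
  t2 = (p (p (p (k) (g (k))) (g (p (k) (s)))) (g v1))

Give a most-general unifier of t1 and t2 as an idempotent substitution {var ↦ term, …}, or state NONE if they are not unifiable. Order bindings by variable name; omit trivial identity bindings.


{y2 ↦ (s)}


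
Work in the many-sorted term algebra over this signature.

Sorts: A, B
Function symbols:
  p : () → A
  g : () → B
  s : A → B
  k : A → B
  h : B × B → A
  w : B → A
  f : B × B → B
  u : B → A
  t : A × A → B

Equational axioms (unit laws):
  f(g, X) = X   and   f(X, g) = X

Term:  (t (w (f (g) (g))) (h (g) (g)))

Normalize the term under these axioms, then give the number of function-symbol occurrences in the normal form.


1. (t (w (f (g) (g))) (h (g) (g)))  →  (t (w (g)) (h (g) (g)))
normal form: (t (w (g)) (h (g) (g)))

size = 6


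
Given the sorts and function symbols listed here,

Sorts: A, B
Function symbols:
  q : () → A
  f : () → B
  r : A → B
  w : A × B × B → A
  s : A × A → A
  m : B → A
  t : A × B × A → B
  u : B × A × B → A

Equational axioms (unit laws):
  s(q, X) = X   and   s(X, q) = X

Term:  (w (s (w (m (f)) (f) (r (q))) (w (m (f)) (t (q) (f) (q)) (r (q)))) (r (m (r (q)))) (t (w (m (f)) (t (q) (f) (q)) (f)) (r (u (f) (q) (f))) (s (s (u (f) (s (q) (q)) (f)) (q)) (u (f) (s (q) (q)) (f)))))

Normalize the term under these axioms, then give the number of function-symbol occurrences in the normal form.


1. (w (s (w (m (f)) (f) (r (q))) (w (m (f)) (t (q) (f) (q)) (r (q)))) (r (m (r (q)))) (t (w (m (f)) (t (q) (f) (q)) (f)) (r (u (f) (q) (f))) (s (s (u (f) (s (q) (q)) (f)) (q)) (u (f) (s (q) (q)) (f)))))  →  (w (s (w (m (f)) (f) (r (q))) (w (m (f)) (t (q) (f) (q)) (r (q)))) (r (m (r (q)))) (t (w (m (f)) (t (q) (f) (q)) (f)) (r (u (f) (q) (f))) (s (u (f) (s (q) (q)) (f)) (u (f) (s (q) (q)) (f)))))
2. (w (s (w (m (f)) (f) (r (q))) (w (m (f)) (t (q) (f) (q)) (r (q)))) (r (m (r (q)))) (t (w (m (f)) (t (q) (f) (q)) (f)) (r (u (f) (q) (f))) (s (u (f) (s (q) (q)) (f)) (u (f) (s (q) (q)) (f)))))  →  (w (s (w (m (f)) (f) (r (q))) (w (m (f)) (t (q) (f) (q)) (r (q)))) (r (m (r (q)))) (t (w (m (f)) (t (q) (f) (q)) (f)) (r (u (f) (q) (f))) (s (u (f) (q) (f)) (u (f) (s (q) (q)) (f)))))
3. (w (s (w (m (f)) (f) (r (q))) (w (m (f)) (t (q) (f) (q)) (r (q)))) (r (m (r (q)))) (t (w (m (f)) (t (q) (f) (q)) (f)) (r (u (f) (q) (f))) (s (u (f) (q) (f)) (u (f) (s (q) (q)) (f)))))  →  (w (s (w (m (f)) (f) (r (q))) (w (m (f)) (t (q) (f) (q)) (r (q)))) (r (m (r (q)))) (t (w (m (f)) (t (q) (f) (q)) (f)) (r (u (f) (q) (f))) (s (u (f) (q) (f)) (u (f) (q) (f)))))
normal form: (w (s (w (m (f)) (f) (r (q))) (w (m (f)) (t (q) (f) (q)) (r (q)))) (r (m (r (q)))) (t (w (m (f)) (t (q) (f) (q)) (f)) (r (u (f) (q) (f))) (s (u (f) (q) (f)) (u (f) (q) (f)))))

size = 44


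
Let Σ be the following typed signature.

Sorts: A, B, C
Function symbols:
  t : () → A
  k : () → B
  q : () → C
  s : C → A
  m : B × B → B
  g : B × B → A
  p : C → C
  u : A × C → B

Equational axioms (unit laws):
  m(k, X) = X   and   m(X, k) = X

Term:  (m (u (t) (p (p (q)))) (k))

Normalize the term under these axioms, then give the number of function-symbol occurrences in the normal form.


1. (m (u (t) (p (p (q)))) (k))  →  (u (t) (p (p (q))))
normal form: (u (t) (p (p (q))))

size = 5


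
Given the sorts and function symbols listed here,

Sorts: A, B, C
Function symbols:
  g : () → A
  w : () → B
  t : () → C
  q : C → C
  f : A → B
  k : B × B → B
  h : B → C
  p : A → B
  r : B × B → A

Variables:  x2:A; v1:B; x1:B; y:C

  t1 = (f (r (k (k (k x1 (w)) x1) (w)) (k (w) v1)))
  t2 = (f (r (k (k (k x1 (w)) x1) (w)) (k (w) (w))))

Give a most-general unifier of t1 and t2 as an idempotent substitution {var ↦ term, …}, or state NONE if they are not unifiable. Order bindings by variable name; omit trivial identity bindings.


{v1 ↦ (w)}


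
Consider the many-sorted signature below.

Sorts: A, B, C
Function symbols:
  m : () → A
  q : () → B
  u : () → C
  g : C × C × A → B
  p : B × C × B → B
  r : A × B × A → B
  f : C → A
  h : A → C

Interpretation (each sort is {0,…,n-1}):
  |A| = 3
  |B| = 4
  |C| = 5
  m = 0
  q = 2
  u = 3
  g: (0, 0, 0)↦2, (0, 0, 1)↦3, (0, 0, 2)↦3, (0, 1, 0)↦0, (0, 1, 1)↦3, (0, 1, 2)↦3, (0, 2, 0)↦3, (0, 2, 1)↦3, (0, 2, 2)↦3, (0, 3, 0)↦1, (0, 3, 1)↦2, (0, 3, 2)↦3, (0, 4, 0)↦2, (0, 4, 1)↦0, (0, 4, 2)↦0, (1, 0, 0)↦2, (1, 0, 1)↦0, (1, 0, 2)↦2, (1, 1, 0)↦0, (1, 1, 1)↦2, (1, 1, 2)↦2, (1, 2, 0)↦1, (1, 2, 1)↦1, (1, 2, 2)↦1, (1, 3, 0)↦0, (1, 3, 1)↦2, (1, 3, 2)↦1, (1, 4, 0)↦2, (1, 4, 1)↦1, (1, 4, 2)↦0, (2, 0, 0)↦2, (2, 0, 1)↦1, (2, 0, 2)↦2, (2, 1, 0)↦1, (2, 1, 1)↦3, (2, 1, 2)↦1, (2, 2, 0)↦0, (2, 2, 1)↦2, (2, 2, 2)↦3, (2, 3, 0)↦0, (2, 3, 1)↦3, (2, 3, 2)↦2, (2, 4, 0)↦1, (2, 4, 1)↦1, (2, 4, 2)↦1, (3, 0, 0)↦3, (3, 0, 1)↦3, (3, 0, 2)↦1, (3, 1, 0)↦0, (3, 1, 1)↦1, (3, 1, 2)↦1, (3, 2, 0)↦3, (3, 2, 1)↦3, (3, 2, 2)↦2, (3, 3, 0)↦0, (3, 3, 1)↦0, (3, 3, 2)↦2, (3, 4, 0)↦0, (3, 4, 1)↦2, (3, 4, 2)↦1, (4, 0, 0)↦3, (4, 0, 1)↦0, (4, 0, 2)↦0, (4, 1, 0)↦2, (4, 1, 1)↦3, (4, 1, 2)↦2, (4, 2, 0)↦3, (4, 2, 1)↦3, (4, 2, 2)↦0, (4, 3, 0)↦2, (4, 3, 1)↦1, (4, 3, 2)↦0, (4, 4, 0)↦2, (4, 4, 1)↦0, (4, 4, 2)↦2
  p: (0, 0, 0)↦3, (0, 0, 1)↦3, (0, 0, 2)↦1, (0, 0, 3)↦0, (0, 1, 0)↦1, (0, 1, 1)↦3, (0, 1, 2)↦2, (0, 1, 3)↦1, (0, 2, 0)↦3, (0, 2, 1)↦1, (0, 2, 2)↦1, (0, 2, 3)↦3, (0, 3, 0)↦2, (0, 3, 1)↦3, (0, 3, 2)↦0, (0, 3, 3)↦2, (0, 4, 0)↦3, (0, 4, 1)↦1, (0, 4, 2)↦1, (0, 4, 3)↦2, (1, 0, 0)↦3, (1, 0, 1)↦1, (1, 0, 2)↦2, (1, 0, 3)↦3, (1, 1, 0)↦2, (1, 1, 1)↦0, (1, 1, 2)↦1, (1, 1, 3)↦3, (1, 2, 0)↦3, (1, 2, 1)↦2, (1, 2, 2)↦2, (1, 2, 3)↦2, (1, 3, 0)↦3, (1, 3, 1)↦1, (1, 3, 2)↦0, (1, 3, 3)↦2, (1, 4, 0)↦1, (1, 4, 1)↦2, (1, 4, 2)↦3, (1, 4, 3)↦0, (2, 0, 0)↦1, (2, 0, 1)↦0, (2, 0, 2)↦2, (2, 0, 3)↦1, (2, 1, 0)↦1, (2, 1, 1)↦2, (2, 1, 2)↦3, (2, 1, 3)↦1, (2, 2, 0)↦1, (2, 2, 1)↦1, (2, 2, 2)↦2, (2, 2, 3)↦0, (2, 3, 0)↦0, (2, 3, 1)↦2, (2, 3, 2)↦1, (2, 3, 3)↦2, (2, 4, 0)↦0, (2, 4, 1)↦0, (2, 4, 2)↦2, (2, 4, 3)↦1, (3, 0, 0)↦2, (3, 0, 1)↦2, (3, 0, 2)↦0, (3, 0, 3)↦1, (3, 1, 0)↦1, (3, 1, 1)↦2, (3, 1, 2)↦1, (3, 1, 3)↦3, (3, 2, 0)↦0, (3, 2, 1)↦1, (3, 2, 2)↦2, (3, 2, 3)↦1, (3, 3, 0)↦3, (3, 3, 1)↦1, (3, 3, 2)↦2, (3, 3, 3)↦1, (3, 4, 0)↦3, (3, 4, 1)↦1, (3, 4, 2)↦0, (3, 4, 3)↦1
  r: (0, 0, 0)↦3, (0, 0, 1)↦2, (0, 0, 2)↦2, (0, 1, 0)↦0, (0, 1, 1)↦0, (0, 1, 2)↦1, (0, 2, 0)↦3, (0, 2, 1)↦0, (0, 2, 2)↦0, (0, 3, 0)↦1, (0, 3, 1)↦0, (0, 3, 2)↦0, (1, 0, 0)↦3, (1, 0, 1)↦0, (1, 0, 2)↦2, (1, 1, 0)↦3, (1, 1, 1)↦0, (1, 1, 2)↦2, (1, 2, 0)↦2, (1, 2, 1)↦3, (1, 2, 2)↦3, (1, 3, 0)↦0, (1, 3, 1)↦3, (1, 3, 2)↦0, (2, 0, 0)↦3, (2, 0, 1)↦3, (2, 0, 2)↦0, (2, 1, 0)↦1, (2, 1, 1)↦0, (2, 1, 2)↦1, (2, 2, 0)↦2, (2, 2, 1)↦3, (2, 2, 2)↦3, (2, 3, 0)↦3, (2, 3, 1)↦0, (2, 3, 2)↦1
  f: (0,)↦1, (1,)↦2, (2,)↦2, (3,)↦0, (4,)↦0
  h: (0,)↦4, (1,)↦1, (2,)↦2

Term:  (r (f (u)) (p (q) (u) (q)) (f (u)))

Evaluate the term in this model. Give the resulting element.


value = 0

  u = 3
  (f (u)) = f(3,) = 0
  q = 2
  u = 3
  q = 2
  (p (q) (u) (q)) = p(2, 3, 2) = 1
  u = 3
  (f (u)) = f(3,) = 0
  (r (f (u)) (p (q) (u) (q)) (f (u))) = r(0, 1, 0) = 0


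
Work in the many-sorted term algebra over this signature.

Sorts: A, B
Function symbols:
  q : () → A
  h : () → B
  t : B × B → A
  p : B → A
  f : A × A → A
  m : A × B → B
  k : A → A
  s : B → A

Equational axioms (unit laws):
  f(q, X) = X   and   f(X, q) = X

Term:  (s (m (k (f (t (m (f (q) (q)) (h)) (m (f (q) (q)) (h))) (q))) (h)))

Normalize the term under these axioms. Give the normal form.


1. (s (m (k (f (t (m (f (q) (q)) (h)) (m (f (q) (q)) (h))) (q))) (h)))  →  (s (m (k (t (m (f (q) (q)) (h)) (m (f (q) (q)) (h)))) (h)))
2. (s (m (k (t (m (f (q) (q)) (h)) (m (f (q) (q)) (h)))) (h)))  →  (s (m (k (t (m (q) (h)) (m (f (q) (q)) (h)))) (h)))
3. (s (m (k (t (m (q) (h)) (m (f (q) (q)) (h)))) (h)))  →  (s (m (k (t (m (q) (h)) (m (q) (h)))) (h)))

normal form = (s (m (k (t (m (q) (h)) (m (q) (h)))) (h)))


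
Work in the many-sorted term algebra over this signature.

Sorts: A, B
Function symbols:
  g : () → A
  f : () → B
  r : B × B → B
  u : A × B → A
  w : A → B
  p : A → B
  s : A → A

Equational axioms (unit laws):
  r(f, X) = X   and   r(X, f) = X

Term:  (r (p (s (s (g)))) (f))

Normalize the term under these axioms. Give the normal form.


normal form = (p (s (s (g))))

1. (r (p (s (s (g)))) (f))  →  (p (s (s (g))))


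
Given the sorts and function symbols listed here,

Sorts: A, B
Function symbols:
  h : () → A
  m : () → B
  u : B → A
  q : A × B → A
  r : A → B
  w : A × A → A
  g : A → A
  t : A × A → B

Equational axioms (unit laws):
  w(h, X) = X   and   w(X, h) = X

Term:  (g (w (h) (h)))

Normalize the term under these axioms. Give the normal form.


1. (g (w (h) (h)))  →  (g (h))

normal form = (g (h))


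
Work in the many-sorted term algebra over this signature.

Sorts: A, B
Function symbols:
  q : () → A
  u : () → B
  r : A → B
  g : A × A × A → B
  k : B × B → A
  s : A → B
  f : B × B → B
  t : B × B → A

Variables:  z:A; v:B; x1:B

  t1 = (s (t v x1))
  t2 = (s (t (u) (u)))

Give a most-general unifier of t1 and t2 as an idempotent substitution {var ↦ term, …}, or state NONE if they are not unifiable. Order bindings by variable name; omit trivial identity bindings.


{v ↦ (u), x1 ↦ (u)}


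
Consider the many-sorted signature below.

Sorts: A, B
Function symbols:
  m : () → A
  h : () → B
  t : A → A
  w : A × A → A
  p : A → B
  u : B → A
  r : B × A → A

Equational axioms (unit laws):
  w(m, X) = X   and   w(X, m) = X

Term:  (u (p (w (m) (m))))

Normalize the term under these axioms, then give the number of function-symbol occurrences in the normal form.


size = 3

1. (u (p (w (m) (m))))  →  (u (p (m)))
normal form: (u (p (m)))


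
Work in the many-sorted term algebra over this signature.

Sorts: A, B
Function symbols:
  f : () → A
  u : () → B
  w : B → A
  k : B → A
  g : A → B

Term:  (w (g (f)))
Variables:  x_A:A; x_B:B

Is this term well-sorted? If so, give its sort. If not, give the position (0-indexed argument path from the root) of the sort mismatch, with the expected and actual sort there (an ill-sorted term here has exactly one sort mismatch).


well-sorted; sort = A

    (f) : A
  (g (f)) : B
(w (g (f))) : A


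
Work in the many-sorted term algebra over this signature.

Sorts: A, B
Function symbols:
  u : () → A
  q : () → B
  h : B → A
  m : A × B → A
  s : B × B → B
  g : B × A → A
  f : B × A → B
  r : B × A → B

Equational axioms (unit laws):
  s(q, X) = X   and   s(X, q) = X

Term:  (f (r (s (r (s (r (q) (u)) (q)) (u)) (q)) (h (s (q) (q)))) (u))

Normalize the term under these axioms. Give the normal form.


normal form = (f (r (r (r (q) (u)) (u)) (h (q))) (u))

1. (f (r (s (r (s (r (q) (u)) (q)) (u)) (q)) (h (s (q) (q)))) (u))  →  (f (r (r (s (r (q) (u)) (q)) (u)) (h (s (q) (q)))) (u))
2. (f (r (r (s (r (q) (u)) (q)) (u)) (h (s (q) (q)))) (u))  →  (f (r (r (r (q) (u)) (u)) (h (s (q) (q)))) (u))
3. (f (r (r (r (q) (u)) (u)) (h (s (q) (q)))) (u))  →  (f (r (r (r (q) (u)) (u)) (h (q))) (u))


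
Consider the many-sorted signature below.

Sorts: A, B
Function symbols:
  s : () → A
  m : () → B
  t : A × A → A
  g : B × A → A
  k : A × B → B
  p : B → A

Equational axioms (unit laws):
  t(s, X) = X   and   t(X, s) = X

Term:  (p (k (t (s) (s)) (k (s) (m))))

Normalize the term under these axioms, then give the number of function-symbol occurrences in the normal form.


size = 6

1. (p (k (t (s) (s)) (k (s) (m))))  →  (p (k (s) (k (s) (m))))
normal form: (p (k (s) (k (s) (m))))


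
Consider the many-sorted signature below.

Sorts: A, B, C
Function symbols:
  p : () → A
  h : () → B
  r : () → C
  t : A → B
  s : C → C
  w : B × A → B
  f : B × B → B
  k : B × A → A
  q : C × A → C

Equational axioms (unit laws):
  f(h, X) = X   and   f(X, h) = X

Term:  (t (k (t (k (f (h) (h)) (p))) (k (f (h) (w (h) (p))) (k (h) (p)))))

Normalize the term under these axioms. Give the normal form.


normal form = (t (k (t (k (h) (p))) (k (w (h) (p)) (k (h) (p)))))

1. (t (k (t (k (f (h) (h)) (p))) (k (f (h) (w (h) (p))) (k (h) (p)))))  →  (t (k (t (k (h) (p))) (k (f (h) (w (h) (p))) (k (h) (p)))))
2. (t (k (t (k (h) (p))) (k (f (h) (w (h) (p))) (k (h) (p)))))  →  (t (k (t (k (h) (p))) (k (w (h) (p)) (k (h) (p)))))


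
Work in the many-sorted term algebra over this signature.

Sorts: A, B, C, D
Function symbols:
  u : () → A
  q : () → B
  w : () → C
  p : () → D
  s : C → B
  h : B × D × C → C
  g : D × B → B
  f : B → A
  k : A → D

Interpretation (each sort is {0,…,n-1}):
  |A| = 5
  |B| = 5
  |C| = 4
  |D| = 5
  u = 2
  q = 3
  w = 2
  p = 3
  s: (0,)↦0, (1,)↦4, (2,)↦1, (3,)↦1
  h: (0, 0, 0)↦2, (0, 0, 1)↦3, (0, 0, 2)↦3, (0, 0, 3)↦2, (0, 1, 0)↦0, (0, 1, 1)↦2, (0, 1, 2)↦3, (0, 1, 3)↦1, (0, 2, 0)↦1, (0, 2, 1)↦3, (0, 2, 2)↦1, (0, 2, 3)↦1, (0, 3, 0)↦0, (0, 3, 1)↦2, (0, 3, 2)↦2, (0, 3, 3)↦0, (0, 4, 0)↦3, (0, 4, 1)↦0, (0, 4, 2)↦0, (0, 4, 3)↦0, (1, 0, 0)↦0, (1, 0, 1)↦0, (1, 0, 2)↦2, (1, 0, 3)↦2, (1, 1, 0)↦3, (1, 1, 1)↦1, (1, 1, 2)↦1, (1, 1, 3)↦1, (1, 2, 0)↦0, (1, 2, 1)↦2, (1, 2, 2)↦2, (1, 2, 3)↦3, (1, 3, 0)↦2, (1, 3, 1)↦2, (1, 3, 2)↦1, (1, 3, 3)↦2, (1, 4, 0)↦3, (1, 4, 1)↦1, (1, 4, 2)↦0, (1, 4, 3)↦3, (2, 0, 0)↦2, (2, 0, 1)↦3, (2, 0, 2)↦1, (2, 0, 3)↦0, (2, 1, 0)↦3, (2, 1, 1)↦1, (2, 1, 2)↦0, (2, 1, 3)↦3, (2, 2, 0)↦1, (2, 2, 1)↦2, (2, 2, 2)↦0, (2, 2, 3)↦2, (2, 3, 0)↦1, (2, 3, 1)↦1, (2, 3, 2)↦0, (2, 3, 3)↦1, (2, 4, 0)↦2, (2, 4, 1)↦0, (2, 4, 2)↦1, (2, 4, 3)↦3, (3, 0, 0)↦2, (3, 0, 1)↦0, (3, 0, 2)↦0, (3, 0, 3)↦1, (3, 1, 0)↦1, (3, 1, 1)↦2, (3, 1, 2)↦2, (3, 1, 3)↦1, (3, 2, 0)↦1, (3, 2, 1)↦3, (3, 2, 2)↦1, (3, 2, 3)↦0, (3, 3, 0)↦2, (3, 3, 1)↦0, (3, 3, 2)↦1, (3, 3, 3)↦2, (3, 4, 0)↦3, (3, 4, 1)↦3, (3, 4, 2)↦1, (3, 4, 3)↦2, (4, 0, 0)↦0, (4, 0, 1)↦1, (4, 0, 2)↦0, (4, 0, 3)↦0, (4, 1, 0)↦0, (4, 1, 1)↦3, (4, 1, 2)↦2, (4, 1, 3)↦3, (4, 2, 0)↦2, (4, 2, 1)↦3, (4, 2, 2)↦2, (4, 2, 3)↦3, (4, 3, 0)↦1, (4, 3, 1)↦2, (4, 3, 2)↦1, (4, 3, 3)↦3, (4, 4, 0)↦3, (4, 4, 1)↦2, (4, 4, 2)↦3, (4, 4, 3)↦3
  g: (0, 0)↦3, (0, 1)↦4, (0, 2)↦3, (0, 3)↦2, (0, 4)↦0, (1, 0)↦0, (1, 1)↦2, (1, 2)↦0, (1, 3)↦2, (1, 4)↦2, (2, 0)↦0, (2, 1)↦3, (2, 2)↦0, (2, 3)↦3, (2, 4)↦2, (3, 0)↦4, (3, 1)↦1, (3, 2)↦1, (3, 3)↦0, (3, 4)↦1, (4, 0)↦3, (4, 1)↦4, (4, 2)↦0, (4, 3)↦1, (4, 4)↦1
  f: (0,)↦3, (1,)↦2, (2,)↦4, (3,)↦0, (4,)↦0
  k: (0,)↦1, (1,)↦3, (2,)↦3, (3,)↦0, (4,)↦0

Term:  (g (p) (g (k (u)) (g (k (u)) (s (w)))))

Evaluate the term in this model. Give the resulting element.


  p = 3
  u = 2
  (k (u)) = k(2,) = 3
  u = 2
  (k (u)) = k(2,) = 3
  w = 2
  (s (w)) = s(2,) = 1
  (g (k (u)) (s (w))) = g(3, 1) = 1
  (g (k (u)) (g (k (u)) (s (w)))) = g(3, 1) = 1
  (g (p) (g (k (u)) (g (k (u)) (s (w))))) = g(3, 1) = 1

value = 1


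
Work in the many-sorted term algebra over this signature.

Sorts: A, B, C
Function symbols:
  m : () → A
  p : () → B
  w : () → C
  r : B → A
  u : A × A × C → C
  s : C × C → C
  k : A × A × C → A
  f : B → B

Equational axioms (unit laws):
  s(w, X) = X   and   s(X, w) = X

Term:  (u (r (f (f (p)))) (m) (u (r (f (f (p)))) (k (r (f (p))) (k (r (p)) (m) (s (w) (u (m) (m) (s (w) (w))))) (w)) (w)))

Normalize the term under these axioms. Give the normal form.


normal form = (u (r (f (f (p)))) (m) (u (r (f (f (p)))) (k (r (f (p))) (k (r (p)) (m) (u (m) (m) (w))) (w)) (w)))

1. (u (r (f (f (p)))) (m) (u (r (f (f (p)))) (k (r (f (p))) (k (r (p)) (m) (s (w) (u (m) (m) (s (w) (w))))) (w)) (w)))  →  (u (r (f (f (p)))) (m) (u (r (f (f (p)))) (k (r (f (p))) (k (r (p)) (m) (u (m) (m) (s (w) (w)))) (w)) (w)))
2. (u (r (f (f (p)))) (m) (u (r (f (f (p)))) (k (r (f (p))) (k (r (p)) (m) (u (m) (m) (s (w) (w)))) (w)) (w)))  →  (u (r (f (f (p)))) (m) (u (r (f (f (p)))) (k (r (f (p))) (k (r (p)) (m) (u (m) (m) (w))) (w)) (w)))


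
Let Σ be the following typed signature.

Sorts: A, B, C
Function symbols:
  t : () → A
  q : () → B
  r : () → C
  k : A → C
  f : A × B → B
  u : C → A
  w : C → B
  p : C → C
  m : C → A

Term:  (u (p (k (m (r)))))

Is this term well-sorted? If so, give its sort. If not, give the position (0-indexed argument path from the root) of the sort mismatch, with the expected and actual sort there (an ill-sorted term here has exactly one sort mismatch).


        (r) : C
      (m (r)) : A
    (k (m (r))) : C
  (p (k (m (r)))) : C
(u (p (k (m (r))))) : A

well-sorted; sort = A


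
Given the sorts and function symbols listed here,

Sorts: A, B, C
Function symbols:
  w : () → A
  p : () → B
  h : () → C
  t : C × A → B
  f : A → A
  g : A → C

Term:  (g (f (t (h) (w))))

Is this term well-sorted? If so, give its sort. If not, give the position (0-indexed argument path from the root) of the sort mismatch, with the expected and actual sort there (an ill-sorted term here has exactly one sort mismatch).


      (h) : C
      (w) : A
    (t (h) (w)) : B
  (f (t (h) (w))) : ✗ arg 0 at [0, 0] has sort B, expected A

ill-sorted at position [0, 0]: expected A, got B


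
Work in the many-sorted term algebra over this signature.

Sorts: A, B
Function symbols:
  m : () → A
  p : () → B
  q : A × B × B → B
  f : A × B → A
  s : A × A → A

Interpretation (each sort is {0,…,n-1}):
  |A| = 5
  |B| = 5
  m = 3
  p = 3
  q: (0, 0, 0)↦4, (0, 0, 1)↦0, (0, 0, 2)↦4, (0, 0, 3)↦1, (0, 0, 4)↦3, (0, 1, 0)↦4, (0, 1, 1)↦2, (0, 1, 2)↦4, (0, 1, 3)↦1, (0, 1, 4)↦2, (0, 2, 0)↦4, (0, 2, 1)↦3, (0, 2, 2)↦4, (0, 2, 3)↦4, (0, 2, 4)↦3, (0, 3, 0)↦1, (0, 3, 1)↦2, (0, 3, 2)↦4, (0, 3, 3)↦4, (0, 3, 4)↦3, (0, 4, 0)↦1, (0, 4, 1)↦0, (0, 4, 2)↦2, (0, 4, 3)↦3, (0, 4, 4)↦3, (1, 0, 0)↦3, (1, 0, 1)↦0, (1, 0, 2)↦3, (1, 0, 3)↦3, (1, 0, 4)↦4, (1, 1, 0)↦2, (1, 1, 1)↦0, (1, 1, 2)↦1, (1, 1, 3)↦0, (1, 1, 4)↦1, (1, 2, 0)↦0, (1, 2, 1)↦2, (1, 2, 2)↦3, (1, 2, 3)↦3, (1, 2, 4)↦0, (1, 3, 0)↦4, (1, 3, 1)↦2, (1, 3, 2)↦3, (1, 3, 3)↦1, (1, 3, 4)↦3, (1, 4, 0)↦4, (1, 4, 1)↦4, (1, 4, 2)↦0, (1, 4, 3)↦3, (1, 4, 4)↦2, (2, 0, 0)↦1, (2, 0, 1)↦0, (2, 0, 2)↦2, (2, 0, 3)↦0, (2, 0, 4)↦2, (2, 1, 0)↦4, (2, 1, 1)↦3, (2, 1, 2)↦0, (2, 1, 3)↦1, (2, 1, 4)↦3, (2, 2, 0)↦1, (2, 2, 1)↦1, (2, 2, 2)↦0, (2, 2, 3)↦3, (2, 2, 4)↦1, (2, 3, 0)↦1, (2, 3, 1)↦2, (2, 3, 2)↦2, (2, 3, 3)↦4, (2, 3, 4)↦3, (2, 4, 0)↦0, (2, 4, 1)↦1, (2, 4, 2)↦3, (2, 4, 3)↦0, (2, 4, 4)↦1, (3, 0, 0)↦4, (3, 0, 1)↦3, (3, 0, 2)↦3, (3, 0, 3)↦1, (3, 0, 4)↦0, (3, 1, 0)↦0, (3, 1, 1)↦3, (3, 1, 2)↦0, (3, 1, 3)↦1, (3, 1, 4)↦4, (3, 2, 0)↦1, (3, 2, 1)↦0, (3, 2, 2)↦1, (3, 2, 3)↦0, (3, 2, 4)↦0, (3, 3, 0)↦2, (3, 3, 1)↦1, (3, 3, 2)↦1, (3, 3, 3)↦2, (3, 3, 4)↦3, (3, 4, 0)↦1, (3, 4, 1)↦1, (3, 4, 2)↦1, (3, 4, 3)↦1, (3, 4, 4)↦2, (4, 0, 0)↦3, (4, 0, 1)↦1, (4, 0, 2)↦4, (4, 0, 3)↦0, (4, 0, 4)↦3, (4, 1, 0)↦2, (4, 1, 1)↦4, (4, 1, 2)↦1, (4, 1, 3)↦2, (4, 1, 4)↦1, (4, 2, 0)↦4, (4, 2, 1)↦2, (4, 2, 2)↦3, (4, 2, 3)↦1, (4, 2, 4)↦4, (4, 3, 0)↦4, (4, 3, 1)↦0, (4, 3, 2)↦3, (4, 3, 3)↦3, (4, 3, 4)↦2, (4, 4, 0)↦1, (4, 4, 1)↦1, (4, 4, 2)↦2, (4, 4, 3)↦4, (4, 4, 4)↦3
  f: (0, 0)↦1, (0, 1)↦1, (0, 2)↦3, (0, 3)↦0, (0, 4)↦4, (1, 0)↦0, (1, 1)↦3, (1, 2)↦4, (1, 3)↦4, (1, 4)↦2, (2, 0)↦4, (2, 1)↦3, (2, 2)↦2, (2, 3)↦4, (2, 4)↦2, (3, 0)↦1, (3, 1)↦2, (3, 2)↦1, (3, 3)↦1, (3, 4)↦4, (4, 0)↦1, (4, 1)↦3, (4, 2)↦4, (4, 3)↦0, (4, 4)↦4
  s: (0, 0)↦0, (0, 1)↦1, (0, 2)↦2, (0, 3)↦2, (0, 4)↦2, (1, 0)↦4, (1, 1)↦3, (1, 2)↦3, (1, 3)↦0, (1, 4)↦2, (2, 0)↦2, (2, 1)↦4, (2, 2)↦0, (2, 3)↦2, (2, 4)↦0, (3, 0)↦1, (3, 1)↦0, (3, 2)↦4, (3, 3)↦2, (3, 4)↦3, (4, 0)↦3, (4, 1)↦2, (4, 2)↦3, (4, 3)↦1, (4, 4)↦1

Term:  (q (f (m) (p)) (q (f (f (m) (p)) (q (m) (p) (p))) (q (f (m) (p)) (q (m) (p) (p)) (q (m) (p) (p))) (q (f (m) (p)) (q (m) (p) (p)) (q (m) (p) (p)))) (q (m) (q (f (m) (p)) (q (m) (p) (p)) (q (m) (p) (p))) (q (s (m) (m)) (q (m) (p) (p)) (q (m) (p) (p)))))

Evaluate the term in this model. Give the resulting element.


  m = 3
  p = 3
  (f (m) (p)) = f(3, 3) = 1
  m = 3
  p = 3
  (f (m) (p)) = f(3, 3) = 1
  m = 3
  p = 3
  p = 3
  (q (m) (p) (p)) = q(3, 3, 3) = 2
  (f (f (m) (p)) (q (m) (p) (p))) = f(1, 2) = 4
  m = 3
  p = 3
  (f (m) (p)) = f(3, 3) = 1
  m = 3
  p = 3
  p = 3
  (q (m) (p) (p)) = q(3, 3, 3) = 2
  m = 3
  p = 3
  p = 3
  (q (m) (p) (p)) = q(3, 3, 3) = 2
  (q (f (m) (p)) (q (m) (p) (p)) (q (m) (p) (p))) = q(1, 2, 2) = 3
  m = 3
  p = 3
  (f (m) (p)) = f(3, 3) = 1
  m = 3
  p = 3
  p = 3
  (q (m) (p) (p)) = q(3, 3, 3) = 2
  m = 3
  p = 3
  p = 3
  (q (m) (p) (p)) = q(3, 3, 3) = 2
  (q (f (m) (p)) (q (m) (p) (p)) (q (m) (p) (p))) = q(1, 2, 2) = 3
  (q (f (f (m) (p)) (q (m) (p) (p))) (q (f (m) (p)) (q (m) (p) (p)) (q (m) (p) (p))) (q (f (m) (p)) (q (m) (p) (p)) (q (m) (p) (p)))) = q(4, 3, 3) = 3
  m = 3
  m = 3
  p = 3
  (f (m) (p)) = f(3, 3) = 1
  m = 3
  p = 3
  p = 3
  (q (m) (p) (p)) = q(3, 3, 3) = 2
  m = 3
  p = 3
  p = 3
  (q (m) (p) (p)) = q(3, 3, 3) = 2
  (q (f (m) (p)) (q (m) (p) (p)) (q (m) (p) (p))) = q(1, 2, 2) = 3
  m = 3
  m = 3
  (s (m) (m)) = s(3, 3) = 2
  m = 3
  p = 3
  p = 3
  (q (m) (p) (p)) = q(3, 3, 3) = 2
  m = 3
  p = 3
  p = 3
  (q (m) (p) (p)) = q(3, 3, 3) = 2
  (q (s (m) (m)) (q (m) (p) (p)) (q (m) (p) (p))) = q(2, 2, 2) = 0
  (q (m) (q (f (m) (p)) (q (m) (p) (p)) (q (m) (p) (p))) (q (s (m) (m)) (q (m) (p) (p)) (q (m) (p) (p)))) = q(3, 3, 0) = 2
  (q (f (m) (p)) (q (f (f (m) (p)) (q (m) (p) (p))) (q (f (m) (p)) (q (m) (p) (p)) (q (m) (p) (p))) (q (f (m) (p)) (q (m) (p) (p)) (q (m) (p) (p)))) (q (m) (q (f (m) (p)) (q (m) (p) (p)) (q (m) (p) (p))) (q (s (m) (m)) (q (m) (p) (p)) (q (m) (p) (p))))) = q(1, 3, 2) = 3

value = 3


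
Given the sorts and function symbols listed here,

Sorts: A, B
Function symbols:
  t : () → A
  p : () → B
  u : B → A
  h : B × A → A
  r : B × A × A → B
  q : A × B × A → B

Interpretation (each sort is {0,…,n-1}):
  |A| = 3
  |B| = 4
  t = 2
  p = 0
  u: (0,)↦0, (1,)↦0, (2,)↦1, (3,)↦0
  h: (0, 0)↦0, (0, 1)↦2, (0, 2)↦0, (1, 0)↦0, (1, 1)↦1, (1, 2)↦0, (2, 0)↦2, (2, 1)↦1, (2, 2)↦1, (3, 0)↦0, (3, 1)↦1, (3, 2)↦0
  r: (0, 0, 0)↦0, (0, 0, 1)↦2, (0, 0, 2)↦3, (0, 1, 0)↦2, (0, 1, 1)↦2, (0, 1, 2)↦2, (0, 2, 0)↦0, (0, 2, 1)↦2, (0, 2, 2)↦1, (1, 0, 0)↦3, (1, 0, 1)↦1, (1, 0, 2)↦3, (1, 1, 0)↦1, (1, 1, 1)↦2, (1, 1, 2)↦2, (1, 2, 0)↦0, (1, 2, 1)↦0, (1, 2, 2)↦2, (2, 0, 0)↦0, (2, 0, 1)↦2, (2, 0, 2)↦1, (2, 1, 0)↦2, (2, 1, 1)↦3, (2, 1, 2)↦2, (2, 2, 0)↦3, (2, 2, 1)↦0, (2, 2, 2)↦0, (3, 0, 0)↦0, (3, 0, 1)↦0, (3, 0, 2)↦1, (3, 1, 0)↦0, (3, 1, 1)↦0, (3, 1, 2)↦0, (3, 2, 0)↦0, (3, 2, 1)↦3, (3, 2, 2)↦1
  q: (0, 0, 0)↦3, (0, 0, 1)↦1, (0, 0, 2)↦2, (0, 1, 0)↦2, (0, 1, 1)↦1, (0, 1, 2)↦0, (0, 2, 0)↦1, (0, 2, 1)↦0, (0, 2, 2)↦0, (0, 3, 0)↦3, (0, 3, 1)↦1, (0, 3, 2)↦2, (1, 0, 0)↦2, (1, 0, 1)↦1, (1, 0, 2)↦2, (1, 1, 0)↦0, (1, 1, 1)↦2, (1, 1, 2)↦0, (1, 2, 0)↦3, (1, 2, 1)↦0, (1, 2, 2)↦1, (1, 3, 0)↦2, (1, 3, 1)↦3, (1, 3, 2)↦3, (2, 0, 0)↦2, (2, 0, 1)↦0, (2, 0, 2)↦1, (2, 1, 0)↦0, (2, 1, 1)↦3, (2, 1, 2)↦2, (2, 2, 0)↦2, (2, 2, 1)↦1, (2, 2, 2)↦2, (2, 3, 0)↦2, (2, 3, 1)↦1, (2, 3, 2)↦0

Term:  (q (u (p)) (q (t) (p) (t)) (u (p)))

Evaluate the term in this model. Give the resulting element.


value = 2

  p = 0
  (u (p)) = u(0,) = 0
  t = 2
  p = 0
  t = 2
  (q (t) (p) (t)) = q(2, 0, 2) = 1
  p = 0
  (u (p)) = u(0,) = 0
  (q (u (p)) (q (t) (p) (t)) (u (p))) = q(0, 1, 0) = 2


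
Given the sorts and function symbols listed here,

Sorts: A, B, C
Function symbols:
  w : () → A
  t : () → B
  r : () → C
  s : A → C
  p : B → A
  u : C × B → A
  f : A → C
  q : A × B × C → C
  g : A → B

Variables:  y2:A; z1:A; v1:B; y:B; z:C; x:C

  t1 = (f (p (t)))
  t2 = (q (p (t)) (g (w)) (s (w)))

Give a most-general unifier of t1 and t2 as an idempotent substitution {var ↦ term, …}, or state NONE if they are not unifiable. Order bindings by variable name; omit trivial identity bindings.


head clash or occurs-check failure — not unifiable

NONE (not unifiable)


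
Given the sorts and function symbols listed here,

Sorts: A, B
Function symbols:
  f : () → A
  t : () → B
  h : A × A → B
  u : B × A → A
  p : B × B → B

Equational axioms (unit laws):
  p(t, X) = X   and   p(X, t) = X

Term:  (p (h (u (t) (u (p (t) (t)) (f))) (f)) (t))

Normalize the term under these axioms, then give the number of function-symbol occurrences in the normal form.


1. (p (h (u (t) (u (p (t) (t)) (f))) (f)) (t))  →  (h (u (t) (u (p (t) (t)) (f))) (f))
2. (h (u (t) (u (p (t) (t)) (f))) (f))  →  (h (u (t) (u (t) (f))) (f))
normal form: (h (u (t) (u (t) (f))) (f))

size = 7


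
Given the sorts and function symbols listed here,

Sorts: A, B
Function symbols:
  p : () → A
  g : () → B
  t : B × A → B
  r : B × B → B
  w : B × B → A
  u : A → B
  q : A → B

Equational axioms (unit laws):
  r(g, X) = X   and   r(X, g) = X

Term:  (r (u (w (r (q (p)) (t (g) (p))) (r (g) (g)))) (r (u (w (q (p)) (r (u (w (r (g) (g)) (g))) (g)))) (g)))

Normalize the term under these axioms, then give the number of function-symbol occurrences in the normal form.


1. (r (u (w (r (q (p)) (t (g) (p))) (r (g) (g)))) (r (u (w (q (p)) (r (u (w (r (g) (g)) (g))) (g)))) (g)))  →  (r (u (w (r (q (p)) (t (g) (p))) (g))) (r (u (w (q (p)) (r (u (w (r (g) (g)) (g))) (g)))) (g)))
2. (r (u (w (r (q (p)) (t (g) (p))) (g))) (r (u (w (q (p)) (r (u (w (r (g) (g)) (g))) (g)))) (g)))  →  (r (u (w (r (q (p)) (t (g) (p))) (g))) (u (w (q (p)) (r (u (w (r (g) (g)) (g))) (g)))))
3. (r (u (w (r (q (p)) (t (g) (p))) (g))) (u (w (q (p)) (r (u (w (r (g) (g)) (g))) (g)))))  →  (r (u (w (r (q (p)) (t (g) (p))) (g))) (u (w (q (p)) (u (w (r (g) (g)) (g))))))
4. (r (u (w (r (q (p)) (t (g) (p))) (g))) (u (w (q (p)) (u (w (r (g) (g)) (g))))))  →  (r (u (w (r (q (p)) (t (g) (p))) (g))) (u (w (q (p)) (u (w (g) (g))))))
normal form: (r (u (w (r (q (p)) (t (g) (p))) (g))) (u (w (q (p)) (u (w (g) (g))))))

size = 18


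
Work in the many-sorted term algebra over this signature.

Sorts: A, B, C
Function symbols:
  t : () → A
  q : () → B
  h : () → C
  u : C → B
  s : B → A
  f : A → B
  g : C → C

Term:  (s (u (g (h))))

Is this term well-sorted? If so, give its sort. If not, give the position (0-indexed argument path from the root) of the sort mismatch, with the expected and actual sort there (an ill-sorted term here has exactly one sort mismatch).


      (h) : C
    (g (h)) : C
  (u (g (h))) : B
(s (u (g (h)))) : A

well-sorted; sort = A


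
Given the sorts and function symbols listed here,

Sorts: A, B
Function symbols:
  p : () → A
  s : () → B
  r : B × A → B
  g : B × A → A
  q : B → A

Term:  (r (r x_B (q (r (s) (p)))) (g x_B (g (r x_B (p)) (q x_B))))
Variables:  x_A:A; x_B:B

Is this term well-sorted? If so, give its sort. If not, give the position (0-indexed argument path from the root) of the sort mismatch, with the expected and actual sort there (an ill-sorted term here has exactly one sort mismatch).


well-sorted; sort = B

    x_B : B
        (s) : B
        (p) : A
      (r (s) (p)) : B
    (q (r (s) (p))) : A
  (r x_B (q (r (s) (p)))) : B
    x_B : B
        x_B : B
        (p) : A
      (r x_B (p)) : B
        x_B : B
      (q x_B) : A
    (g (r x_B (p)) (q x_B)) : A
  (g x_B (g (r x_B (p)) (q x_B))) : A
(r (r x_B (q (r (s) (p)))) (g x_B (g (r x_B (p)) (q x_B)))) : B


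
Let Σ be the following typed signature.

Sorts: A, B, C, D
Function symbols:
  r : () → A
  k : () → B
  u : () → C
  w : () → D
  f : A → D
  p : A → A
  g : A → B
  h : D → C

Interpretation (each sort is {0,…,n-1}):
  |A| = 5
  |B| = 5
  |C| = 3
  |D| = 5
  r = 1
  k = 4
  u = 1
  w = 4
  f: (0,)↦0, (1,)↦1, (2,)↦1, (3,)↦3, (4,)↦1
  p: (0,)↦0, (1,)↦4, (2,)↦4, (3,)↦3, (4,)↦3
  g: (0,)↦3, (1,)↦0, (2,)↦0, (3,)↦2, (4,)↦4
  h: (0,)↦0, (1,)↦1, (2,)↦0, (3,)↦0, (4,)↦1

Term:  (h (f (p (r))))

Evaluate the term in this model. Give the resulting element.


  r = 1
  (p (r)) = p(1,) = 4
  (f (p (r))) = f(4,) = 1
  (h (f (p (r)))) = h(1,) = 1

value = 1


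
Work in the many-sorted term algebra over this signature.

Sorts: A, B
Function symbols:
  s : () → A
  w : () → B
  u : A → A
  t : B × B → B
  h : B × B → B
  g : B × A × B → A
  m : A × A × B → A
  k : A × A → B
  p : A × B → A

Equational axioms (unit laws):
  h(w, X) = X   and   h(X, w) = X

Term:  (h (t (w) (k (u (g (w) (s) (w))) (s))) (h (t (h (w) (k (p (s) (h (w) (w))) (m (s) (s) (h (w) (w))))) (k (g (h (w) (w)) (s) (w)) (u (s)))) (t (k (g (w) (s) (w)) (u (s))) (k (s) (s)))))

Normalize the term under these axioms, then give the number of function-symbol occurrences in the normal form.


1. (h (t (w) (k (u (g (w) (s) (w))) (s))) (h (t (h (w) (k (p (s) (h (w) (w))) (m (s) (s) (h (w) (w))))) (k (g (h (w) (w)) (s) (w)) (u (s)))) (t (k (g (w) (s) (w)) (u (s))) (k (s) (s)))))  →  (h (t (w) (k (u (g (w) (s) (w))) (s))) (h (t (k (p (s) (h (w) (w))) (m (s) (s) (h (w) (w)))) (k (g (h (w) (w)) (s) (w)) (u (s)))) (t (k (g (w) (s) (w)) (u (s))) (k (s) (s)))))
2. (h (t (w) (k (u (g (w) (s) (w))) (s))) (h (t (k (p (s) (h (w) (w))) (m (s) (s) (h (w) (w)))) (k (g (h (w) (w)) (s) (w)) (u (s)))) (t (k (g (w) (s) (w)) (u (s))) (k (s) (s)))))  →  (h (t (w) (k (u (g (w) (s) (w))) (s))) (h (t (k (p (s) (w)) (m (s) (s) (h (w) (w)))) (k (g (h (w) (w)) (s) (w)) (u (s)))) (t (k (g (w) (s) (w)) (u (s))) (k (s) (s)))))
3. (h (t (w) (k (u (g (w) (s) (w))) (s))) (h (t (k (p (s) (w)) (m (s) (s) (h (w) (w)))) (k (g (h (w) (w)) (s) (w)) (u (s)))) (t (k (g (w) (s) (w)) (u (s))) (k (s) (s)))))  →  (h (t (w) (k (u (g (w) (s) (w))) (s))) (h (t (k (p (s) (w)) (m (s) (s) (w))) (k (g (h (w) (w)) (s) (w)) (u (s)))) (t (k (g (w) (s) (w)) (u (s))) (k (s) (s)))))
4. (h (t (w) (k (u (g (w) (s) (w))) (s))) (h (t (k (p (s) (w)) (m (s) (s) (w))) (k (g (h (w) (w)) (s) (w)) (u (s)))) (t (k (g (w) (s) (w)) (u (s))) (k (s) (s)))))  →  (h (t (w) (k (u (g (w) (s) (w))) (s))) (h (t (k (p (s) (w)) (m (s) (s) (w))) (k (g (w) (s) (w)) (u (s)))) (t (k (g (w) (s) (w)) (u (s))) (k (s) (s)))))
normal form: (h (t (w) (k (u (g (w) (s) (w))) (s))) (h (t (k (p (s) (w)) (m (s) (s) (w))) (k (g (w) (s) (w)) (u (s)))) (t (k (g (w) (s) (w)) (u (s))) (k (s) (s)))))

size = 38


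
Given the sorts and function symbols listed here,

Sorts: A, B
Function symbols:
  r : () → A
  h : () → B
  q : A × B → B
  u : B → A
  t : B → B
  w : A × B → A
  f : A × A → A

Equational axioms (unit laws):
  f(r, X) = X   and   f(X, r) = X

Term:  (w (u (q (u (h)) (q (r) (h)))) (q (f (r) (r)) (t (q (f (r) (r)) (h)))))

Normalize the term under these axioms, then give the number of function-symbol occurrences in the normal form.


size = 14

1. (w (u (q (u (h)) (q (r) (h)))) (q (f (r) (r)) (t (q (f (r) (r)) (h)))))  →  (w (u (q (u (h)) (q (r) (h)))) (q (r) (t (q (f (r) (r)) (h)))))
2. (w (u (q (u (h)) (q (r) (h)))) (q (r) (t (q (f (r) (r)) (h)))))  →  (w (u (q (u (h)) (q (r) (h)))) (q (r) (t (q (r) (h)))))
normal form: (w (u (q (u (h)) (q (r) (h)))) (q (r) (t (q (r) (h)))))


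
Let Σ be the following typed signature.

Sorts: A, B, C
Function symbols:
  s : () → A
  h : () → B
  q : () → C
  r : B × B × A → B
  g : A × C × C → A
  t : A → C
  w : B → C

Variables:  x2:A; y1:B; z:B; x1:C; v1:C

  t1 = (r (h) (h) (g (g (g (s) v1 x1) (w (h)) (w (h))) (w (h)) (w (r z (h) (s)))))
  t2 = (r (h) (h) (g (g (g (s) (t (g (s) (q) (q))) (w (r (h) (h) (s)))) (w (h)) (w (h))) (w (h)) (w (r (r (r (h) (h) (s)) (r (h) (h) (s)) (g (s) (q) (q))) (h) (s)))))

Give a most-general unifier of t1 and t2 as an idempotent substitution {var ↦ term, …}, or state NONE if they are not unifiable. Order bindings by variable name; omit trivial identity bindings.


{v1 ↦ (t (g (s) (q) (q))), x1 ↦ (w (r (h) (h) (s))), z ↦ (r (r (h) (h) (s)) (r (h) (h) (s)) (g (s) (q) (q)))}


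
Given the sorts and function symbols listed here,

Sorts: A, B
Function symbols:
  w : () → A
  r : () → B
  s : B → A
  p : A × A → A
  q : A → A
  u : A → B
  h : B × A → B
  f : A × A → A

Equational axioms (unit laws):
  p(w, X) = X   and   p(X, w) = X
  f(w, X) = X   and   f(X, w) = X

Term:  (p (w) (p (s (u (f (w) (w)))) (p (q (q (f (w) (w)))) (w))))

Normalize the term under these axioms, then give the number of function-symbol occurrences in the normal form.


1. (p (w) (p (s (u (f (w) (w)))) (p (q (q (f (w) (w)))) (w))))  →  (p (s (u (f (w) (w)))) (p (q (q (f (w) (w)))) (w)))
2. (p (s (u (f (w) (w)))) (p (q (q (f (w) (w)))) (w)))  →  (p (s (u (w))) (p (q (q (f (w) (w)))) (w)))
3. (p (s (u (w))) (p (q (q (f (w) (w)))) (w)))  →  (p (s (u (w))) (q (q (f (w) (w)))))
4. (p (s (u (w))) (q (q (f (w) (w)))))  →  (p (s (u (w))) (q (q (w))))
normal form: (p (s (u (w))) (q (q (w))))

size = 7


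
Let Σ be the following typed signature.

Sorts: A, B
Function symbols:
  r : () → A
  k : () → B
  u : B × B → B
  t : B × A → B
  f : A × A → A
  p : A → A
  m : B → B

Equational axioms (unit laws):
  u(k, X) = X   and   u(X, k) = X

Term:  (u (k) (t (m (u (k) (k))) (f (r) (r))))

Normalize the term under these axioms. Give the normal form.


normal form = (t (m (k)) (f (r) (r)))

1. (u (k) (t (m (u (k) (k))) (f (r) (r))))  →  (t (m (u (k) (k))) (f (r) (r)))
2. (t (m (u (k) (k))) (f (r) (r)))  →  (t (m (k)) (f (r) (r)))


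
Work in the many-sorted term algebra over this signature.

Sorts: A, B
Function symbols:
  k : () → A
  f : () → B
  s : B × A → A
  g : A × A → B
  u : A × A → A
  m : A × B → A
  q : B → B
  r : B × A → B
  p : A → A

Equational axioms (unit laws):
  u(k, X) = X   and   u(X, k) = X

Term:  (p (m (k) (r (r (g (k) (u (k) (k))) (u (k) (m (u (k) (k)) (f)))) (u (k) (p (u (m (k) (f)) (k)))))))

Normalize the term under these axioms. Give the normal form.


normal form = (p (m (k) (r (r (g (k) (k)) (m (k) (f))) (p (m (k) (f))))))

1. (p (m (k) (r (r (g (k) (u (k) (k))) (u (k) (m (u (k) (k)) (f)))) (u (k) (p (u (m (k) (f)) (k)))))))  →  (p (m (k) (r (r (g (k) (k)) (u (k) (m (u (k) (k)) (f)))) (u (k) (p (u (m (k) (f)) (k)))))))
2. (p (m (k) (r (r (g (k) (k)) (u (k) (m (u (k) (k)) (f)))) (u (k) (p (u (m (k) (f)) (k)))))))  →  (p (m (k) (r (r (g (k) (k)) (m (u (k) (k)) (f))) (u (k) (p (u (m (k) (f)) (k)))))))
3. (p (m (k) (r (r (g (k) (k)) (m (u (k) (k)) (f))) (u (k) (p (u (m (k) (f)) (k)))))))  →  (p (m (k) (r (r (g (k) (k)) (m (k) (f))) (u (k) (p (u (m (k) (f)) (k)))))))
4. (p (m (k) (r (r (g (k) (k)) (m (k) (f))) (u (k) (p (u (m (k) (f)) (k)))))))  →  (p (m (k) (r (r (g (k) (k)) (m (k) (f))) (p (u (m (k) (f)) (k))))))
5. (p (m (k) (r (r (g (k) (k)) (m (k) (f))) (p (u (m (k) (f)) (k))))))  →  (p (m (k) (r (r (g (k) (k)) (m (k) (f))) (p (m (k) (f))))))


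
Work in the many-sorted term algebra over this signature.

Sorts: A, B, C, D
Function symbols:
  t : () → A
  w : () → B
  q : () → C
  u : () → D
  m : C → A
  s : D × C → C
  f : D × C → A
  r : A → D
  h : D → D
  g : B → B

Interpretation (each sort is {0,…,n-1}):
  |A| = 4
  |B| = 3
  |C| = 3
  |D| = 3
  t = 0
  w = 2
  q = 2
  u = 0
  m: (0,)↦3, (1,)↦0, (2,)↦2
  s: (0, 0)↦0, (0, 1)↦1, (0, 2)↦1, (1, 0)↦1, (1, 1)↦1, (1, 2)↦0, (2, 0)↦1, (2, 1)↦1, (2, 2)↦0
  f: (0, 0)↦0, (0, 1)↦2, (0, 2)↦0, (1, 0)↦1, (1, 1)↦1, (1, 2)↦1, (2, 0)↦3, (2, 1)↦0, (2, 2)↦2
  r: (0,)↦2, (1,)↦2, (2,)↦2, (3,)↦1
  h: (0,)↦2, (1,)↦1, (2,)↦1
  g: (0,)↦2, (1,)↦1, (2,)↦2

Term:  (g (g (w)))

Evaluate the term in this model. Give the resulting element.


value = 2

  w = 2
  (g (w)) = g(2,) = 2
  (g (g (w))) = g(2,) = 2


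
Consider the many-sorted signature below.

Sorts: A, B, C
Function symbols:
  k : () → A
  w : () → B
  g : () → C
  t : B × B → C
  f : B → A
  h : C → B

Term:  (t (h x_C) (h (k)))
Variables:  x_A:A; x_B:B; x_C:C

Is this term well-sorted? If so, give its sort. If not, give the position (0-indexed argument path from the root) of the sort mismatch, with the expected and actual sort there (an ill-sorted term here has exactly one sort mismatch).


ill-sorted at position [1, 0]: expected C, got A

    x_C : C
  (h x_C) : B
    (k) : A
  (h (k)) : ✗ arg 0 at [1, 0] has sort A, expected C


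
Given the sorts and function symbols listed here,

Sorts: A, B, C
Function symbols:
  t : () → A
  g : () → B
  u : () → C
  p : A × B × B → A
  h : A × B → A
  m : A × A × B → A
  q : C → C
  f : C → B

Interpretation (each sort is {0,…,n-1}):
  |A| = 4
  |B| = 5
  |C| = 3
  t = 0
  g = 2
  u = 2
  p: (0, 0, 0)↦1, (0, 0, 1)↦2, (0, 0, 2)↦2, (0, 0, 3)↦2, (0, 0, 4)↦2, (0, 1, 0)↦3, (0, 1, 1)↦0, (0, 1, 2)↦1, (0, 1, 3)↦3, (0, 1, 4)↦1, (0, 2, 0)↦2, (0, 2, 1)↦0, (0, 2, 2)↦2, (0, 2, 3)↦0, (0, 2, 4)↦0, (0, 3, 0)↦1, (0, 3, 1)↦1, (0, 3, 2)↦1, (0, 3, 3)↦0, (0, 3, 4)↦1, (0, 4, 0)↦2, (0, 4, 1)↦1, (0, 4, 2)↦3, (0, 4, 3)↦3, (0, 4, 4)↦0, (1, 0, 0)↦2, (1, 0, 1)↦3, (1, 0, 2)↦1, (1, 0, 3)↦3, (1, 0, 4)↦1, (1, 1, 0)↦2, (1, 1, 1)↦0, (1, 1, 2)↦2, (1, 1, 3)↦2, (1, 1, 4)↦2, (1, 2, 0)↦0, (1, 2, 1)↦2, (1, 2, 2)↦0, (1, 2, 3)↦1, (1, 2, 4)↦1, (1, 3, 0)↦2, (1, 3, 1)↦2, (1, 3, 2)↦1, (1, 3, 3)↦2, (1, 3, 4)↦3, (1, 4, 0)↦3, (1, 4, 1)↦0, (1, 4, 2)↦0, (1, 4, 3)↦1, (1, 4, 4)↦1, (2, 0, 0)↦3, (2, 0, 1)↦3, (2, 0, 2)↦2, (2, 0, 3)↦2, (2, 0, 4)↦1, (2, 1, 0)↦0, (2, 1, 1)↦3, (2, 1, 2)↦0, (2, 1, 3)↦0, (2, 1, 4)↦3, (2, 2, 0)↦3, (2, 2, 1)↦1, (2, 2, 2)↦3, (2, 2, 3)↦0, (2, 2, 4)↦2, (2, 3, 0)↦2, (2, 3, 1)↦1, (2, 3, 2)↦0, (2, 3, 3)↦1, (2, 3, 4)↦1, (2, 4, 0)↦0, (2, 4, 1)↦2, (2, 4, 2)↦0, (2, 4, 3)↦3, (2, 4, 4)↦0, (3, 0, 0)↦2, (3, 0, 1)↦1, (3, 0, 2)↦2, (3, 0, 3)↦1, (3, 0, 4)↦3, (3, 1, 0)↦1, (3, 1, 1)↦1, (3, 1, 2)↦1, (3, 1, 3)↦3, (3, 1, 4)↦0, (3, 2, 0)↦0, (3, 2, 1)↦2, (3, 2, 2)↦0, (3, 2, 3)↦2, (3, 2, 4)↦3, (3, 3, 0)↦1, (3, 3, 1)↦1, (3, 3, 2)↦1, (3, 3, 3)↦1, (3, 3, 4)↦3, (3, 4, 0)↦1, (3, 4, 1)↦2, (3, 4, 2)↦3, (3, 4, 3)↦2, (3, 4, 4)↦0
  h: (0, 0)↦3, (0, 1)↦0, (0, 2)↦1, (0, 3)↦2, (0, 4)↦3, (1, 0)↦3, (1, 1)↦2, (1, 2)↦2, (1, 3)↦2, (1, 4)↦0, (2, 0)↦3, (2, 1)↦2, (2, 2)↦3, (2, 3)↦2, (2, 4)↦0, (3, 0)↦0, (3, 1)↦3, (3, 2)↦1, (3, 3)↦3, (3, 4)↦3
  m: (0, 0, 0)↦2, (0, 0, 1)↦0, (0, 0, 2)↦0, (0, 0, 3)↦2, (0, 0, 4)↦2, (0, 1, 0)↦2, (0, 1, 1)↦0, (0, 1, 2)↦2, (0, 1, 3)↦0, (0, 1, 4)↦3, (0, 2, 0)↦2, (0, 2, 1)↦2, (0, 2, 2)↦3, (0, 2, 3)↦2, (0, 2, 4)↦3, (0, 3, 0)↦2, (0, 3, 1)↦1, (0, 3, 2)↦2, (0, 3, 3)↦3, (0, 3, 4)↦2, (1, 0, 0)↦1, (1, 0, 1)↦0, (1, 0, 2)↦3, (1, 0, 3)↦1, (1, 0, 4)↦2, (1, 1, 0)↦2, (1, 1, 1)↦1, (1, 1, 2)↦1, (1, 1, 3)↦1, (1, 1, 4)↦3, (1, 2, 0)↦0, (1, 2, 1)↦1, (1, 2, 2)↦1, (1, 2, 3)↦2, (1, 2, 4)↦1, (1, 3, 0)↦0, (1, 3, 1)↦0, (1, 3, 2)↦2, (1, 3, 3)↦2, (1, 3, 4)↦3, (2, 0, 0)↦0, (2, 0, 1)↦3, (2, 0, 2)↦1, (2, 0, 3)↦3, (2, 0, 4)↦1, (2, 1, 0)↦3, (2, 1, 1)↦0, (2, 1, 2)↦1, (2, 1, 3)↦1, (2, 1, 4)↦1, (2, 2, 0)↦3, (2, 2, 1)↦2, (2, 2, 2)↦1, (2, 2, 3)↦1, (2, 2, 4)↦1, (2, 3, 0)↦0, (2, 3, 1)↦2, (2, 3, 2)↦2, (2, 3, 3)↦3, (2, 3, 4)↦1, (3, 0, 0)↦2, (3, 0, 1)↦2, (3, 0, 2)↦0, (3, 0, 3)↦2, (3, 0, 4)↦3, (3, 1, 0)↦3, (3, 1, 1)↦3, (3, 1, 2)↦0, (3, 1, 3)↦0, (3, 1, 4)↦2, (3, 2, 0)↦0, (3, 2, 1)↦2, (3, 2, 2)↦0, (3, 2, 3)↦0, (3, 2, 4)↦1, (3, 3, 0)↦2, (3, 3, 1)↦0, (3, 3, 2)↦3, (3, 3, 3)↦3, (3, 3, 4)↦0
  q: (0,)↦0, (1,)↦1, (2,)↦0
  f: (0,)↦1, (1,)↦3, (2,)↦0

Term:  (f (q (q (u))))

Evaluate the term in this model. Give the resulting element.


  u = 2
  (q (u)) = q(2,) = 0
  (q (q (u))) = q(0,) = 0
  (f (q (q (u)))) = f(0,) = 1

value = 1
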